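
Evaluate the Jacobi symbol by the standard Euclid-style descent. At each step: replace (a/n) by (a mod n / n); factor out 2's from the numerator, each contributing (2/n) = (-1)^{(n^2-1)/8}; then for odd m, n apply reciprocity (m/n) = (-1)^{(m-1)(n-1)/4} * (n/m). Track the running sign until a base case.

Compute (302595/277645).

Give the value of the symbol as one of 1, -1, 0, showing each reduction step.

0

(302595/277645): 302595 mod 277645 = 24950, so (302595/277645) = (24950/277645)
factor out 2^1: 24950 = 2^1·12475; with 277645 mod 8 = 5, (2/277645) = -1; sign now -1; continue with (12475/277645)
flip (12475/277645) -> (277645/12475): both odd, 12475 mod 4 = 3, 277645 mod 4 = 1, so the flip contributes +1; sign now -1
(277645/12475): 277645 mod 12475 = 3195, so (277645/12475) = (3195/12475)
flip (3195/12475) -> (12475/3195): both odd, 3195 mod 4 = 3, 12475 mod 4 = 3, so the flip contributes -1; sign now +1
(12475/3195): 12475 mod 3195 = 2890, so (12475/3195) = (2890/3195)
factor out 2^1: 2890 = 2^1·1445; with 3195 mod 8 = 3, (2/3195) = -1; sign now -1; continue with (1445/3195)
flip (1445/3195) -> (3195/1445): both odd, 1445 mod 4 = 1, 3195 mod 4 = 3, so the flip contributes +1; sign now -1
(3195/1445): 3195 mod 1445 = 305, so (3195/1445) = (305/1445)
flip (305/1445) -> (1445/305): both odd, 305 mod 4 = 1, 1445 mod 4 = 1, so the flip contributes +1; sign now -1
(1445/305): 1445 mod 305 = 225, so (1445/305) = (225/305)
flip (225/305) -> (305/225): both odd, 225 mod 4 = 1, 305 mod 4 = 1, so the flip contributes +1; sign now -1
(305/225): 305 mod 225 = 80, so (305/225) = (80/225)
factor out 2^4: 80 = 2^4·5; with 225 mod 8 = 1, (2/225) = +1; sign now -1; continue with (5/225)
flip (5/225) -> (225/5): both odd, 5 mod 4 = 1, 225 mod 4 = 1, so the flip contributes +1; sign now -1
(225/5): 225 mod 5 = 0, so (225/5) = (0/5)
reached (0/5); gcd(a, n) > 1, so (0/5) = 0 and the symbol is 0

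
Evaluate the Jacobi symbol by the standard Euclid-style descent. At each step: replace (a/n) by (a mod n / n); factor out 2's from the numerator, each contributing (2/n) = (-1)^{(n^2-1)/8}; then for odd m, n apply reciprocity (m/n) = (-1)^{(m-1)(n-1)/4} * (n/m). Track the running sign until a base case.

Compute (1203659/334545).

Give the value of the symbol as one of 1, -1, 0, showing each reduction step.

1

(1203659/334545) = (200024/334545)   [reduce mod 334545]
200024 = 2^3·25003; (2/334545) = +1 since 334545 mod 8 = 1, so (200024/334545) = (+1)^3·(25003/334545); sign now +1
reciprocity: (25003/334545) = +1·(334545/25003) since 25003 mod 4 = 3, 334545 mod 4 = 1; sign now +1
(334545/25003) = (9506/25003)   [reduce mod 25003]
9506 = 2^1·4753; (2/25003) = -1 since 25003 mod 8 = 3, so (9506/25003) = (-1)^1·(4753/25003); sign now -1
reciprocity: (4753/25003) = +1·(25003/4753) since 4753 mod 4 = 1, 25003 mod 4 = 3; sign now -1
(25003/4753) = (1238/4753)   [reduce mod 4753]
1238 = 2^1·619; (2/4753) = +1 since 4753 mod 8 = 1, so (1238/4753) = (+1)^1·(619/4753); sign now -1
reciprocity: (619/4753) = +1·(4753/619) since 619 mod 4 = 3, 4753 mod 4 = 1; sign now -1
(4753/619) = (420/619)   [reduce mod 619]
420 = 2^2·105; (2/619) = -1 since 619 mod 8 = 3, so (420/619) = (-1)^2·(105/619); sign now -1
reciprocity: (105/619) = +1·(619/105) since 105 mod 4 = 1, 619 mod 4 = 3; sign now -1
(619/105) = (94/105)   [reduce mod 105]
94 = 2^1·47; (2/105) = +1 since 105 mod 8 = 1, so (94/105) = (+1)^1·(47/105); sign now -1
reciprocity: (47/105) = +1·(105/47) since 47 mod 4 = 3, 105 mod 4 = 1; sign now -1
(105/47) = (11/47)   [reduce mod 47]
reciprocity: (11/47) = -1·(47/11) since 11 mod 4 = 3, 47 mod 4 = 3; sign now +1
(47/11) = (3/11)   [reduce mod 11]
reciprocity: (3/11) = -1·(11/3) since 3 mod 4 = 3, 11 mod 4 = 3; sign now -1
(11/3) = (2/3)   [reduce mod 3]
2 = 2^1·1; (2/3) = -1 since 3 mod 8 = 3, so (2/3) = (-1)^1·(1/3); sign now +1
(1/3) = 1; final value = sign = +1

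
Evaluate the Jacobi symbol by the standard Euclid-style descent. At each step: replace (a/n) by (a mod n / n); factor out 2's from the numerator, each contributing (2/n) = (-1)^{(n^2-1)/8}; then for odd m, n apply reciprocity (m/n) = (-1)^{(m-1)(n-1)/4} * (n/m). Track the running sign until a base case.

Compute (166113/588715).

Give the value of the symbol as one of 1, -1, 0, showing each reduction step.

-1

reciprocity: (166113/588715) = +1·(588715/166113) since 166113 mod 4 = 1, 588715 mod 4 = 3; sign now +1
(588715/166113) = (90376/166113)   [reduce mod 166113]
90376 = 2^3·11297; (2/166113) = +1 since 166113 mod 8 = 1, so (90376/166113) = (+1)^3·(11297/166113); sign now +1
reciprocity: (11297/166113) = +1·(166113/11297) since 11297 mod 4 = 1, 166113 mod 4 = 1; sign now +1
(166113/11297) = (7955/11297)   [reduce mod 11297]
reciprocity: (7955/11297) = +1·(11297/7955) since 7955 mod 4 = 3, 11297 mod 4 = 1; sign now +1
(11297/7955) = (3342/7955)   [reduce mod 7955]
3342 = 2^1·1671; (2/7955) = -1 since 7955 mod 8 = 3, so (3342/7955) = (-1)^1·(1671/7955); sign now -1
reciprocity: (1671/7955) = -1·(7955/1671) since 1671 mod 4 = 3, 7955 mod 4 = 3; sign now +1
(7955/1671) = (1271/1671)   [reduce mod 1671]
reciprocity: (1271/1671) = -1·(1671/1271) since 1271 mod 4 = 3, 1671 mod 4 = 3; sign now -1
(1671/1271) = (400/1271)   [reduce mod 1271]
400 = 2^4·25; (2/1271) = +1 since 1271 mod 8 = 7, so (400/1271) = (+1)^4·(25/1271); sign now -1
reciprocity: (25/1271) = +1·(1271/25) since 25 mod 4 = 1, 1271 mod 4 = 3; sign now -1
(1271/25) = (21/25)   [reduce mod 25]
reciprocity: (21/25) = +1·(25/21) since 21 mod 4 = 1, 25 mod 4 = 1; sign now -1
(25/21) = (4/21)   [reduce mod 21]
4 = 2^2·1; (2/21) = -1 since 21 mod 8 = 5, so (4/21) = (-1)^2·(1/21); sign now -1
(1/21) = 1; final value = sign = -1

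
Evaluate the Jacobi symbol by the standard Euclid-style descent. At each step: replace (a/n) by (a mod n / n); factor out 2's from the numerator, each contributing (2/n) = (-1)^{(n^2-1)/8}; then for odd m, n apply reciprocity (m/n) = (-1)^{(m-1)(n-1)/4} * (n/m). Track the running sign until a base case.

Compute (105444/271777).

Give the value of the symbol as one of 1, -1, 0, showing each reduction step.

105444 = 2^2·26361; (2/271777) = +1 since 271777 mod 8 = 1, so (105444/271777) = (+1)^2·(26361/271777); sign now +1
reciprocity: (26361/271777) = +1·(271777/26361) since 26361 mod 4 = 1, 271777 mod 4 = 1; sign now +1
(271777/26361) = (8167/26361)   [reduce mod 26361]
reciprocity: (8167/26361) = +1·(26361/8167) since 8167 mod 4 = 3, 26361 mod 4 = 1; sign now +1
(26361/8167) = (1860/8167)   [reduce mod 8167]
1860 = 2^2·465; (2/8167) = +1 since 8167 mod 8 = 7, so (1860/8167) = (+1)^2·(465/8167); sign now +1
reciprocity: (465/8167) = +1·(8167/465) since 465 mod 4 = 1, 8167 mod 4 = 3; sign now +1
(8167/465) = (262/465)   [reduce mod 465]
262 = 2^1·131; (2/465) = +1 since 465 mod 8 = 1, so (262/465) = (+1)^1·(131/465); sign now +1
reciprocity: (131/465) = +1·(465/131) since 131 mod 4 = 3, 465 mod 4 = 1; sign now +1
(465/131) = (72/131)   [reduce mod 131]
72 = 2^3·9; (2/131) = -1 since 131 mod 8 = 3, so (72/131) = (-1)^3·(9/131); sign now -1
reciprocity: (9/131) = +1·(131/9) since 9 mod 4 = 1, 131 mod 4 = 3; sign now -1
(131/9) = (5/9)   [reduce mod 9]
reciprocity: (5/9) = +1·(9/5) since 5 mod 4 = 1, 9 mod 4 = 1; sign now -1
(9/5) = (4/5)   [reduce mod 5]
4 = 2^2·1; (2/5) = -1 since 5 mod 8 = 5, so (4/5) = (-1)^2·(1/5); sign now -1
(1/5) = 1; final value = sign = -1

-1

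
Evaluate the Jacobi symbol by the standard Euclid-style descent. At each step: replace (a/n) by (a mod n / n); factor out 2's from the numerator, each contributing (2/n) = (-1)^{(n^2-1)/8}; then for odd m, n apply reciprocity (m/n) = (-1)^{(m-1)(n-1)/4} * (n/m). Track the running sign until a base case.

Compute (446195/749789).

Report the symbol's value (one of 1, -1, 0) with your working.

reciprocity: (446195/749789) = +1·(749789/446195) since 446195 mod 4 = 3, 749789 mod 4 = 1; sign now +1
(749789/446195) = (303594/446195)   [reduce mod 446195]
303594 = 2^1·151797; (2/446195) = -1 since 446195 mod 8 = 3, so (303594/446195) = (-1)^1·(151797/446195); sign now -1
reciprocity: (151797/446195) = +1·(446195/151797) since 151797 mod 4 = 1, 446195 mod 4 = 3; sign now -1
(446195/151797) = (142601/151797)   [reduce mod 151797]
reciprocity: (142601/151797) = +1·(151797/142601) since 142601 mod 4 = 1, 151797 mod 4 = 1; sign now -1
(151797/142601) = (9196/142601)   [reduce mod 142601]
9196 = 2^2·2299; (2/142601) = +1 since 142601 mod 8 = 1, so (9196/142601) = (+1)^2·(2299/142601); sign now -1
reciprocity: (2299/142601) = +1·(142601/2299) since 2299 mod 4 = 3, 142601 mod 4 = 1; sign now -1
(142601/2299) = (63/2299)   [reduce mod 2299]
reciprocity: (63/2299) = -1·(2299/63) since 63 mod 4 = 3, 2299 mod 4 = 3; sign now +1
(2299/63) = (31/63)   [reduce mod 63]
reciprocity: (31/63) = -1·(63/31) since 31 mod 4 = 3, 63 mod 4 = 3; sign now -1
(63/31) = (1/31)   [reduce mod 31]
(1/31) = 1; final value = sign = -1

-1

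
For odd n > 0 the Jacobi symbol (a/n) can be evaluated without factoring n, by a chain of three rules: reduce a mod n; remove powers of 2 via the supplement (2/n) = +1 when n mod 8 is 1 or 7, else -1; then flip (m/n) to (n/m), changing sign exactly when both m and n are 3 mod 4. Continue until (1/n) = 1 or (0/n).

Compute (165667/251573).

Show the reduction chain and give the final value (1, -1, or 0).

-1

reciprocity: (165667/251573) = +1·(251573/165667) since 165667 mod 4 = 3, 251573 mod 4 = 1; sign now +1
(251573/165667) = (85906/165667)   [reduce mod 165667]
85906 = 2^1·42953; (2/165667) = -1 since 165667 mod 8 = 3, so (85906/165667) = (-1)^1·(42953/165667); sign now -1
reciprocity: (42953/165667) = +1·(165667/42953) since 42953 mod 4 = 1, 165667 mod 4 = 3; sign now -1
(165667/42953) = (36808/42953)   [reduce mod 42953]
36808 = 2^3·4601; (2/42953) = +1 since 42953 mod 8 = 1, so (36808/42953) = (+1)^3·(4601/42953); sign now -1
reciprocity: (4601/42953) = +1·(42953/4601) since 4601 mod 4 = 1, 42953 mod 4 = 1; sign now -1
(42953/4601) = (1544/4601)   [reduce mod 4601]
1544 = 2^3·193; (2/4601) = +1 since 4601 mod 8 = 1, so (1544/4601) = (+1)^3·(193/4601); sign now -1
reciprocity: (193/4601) = +1·(4601/193) since 193 mod 4 = 1, 4601 mod 4 = 1; sign now -1
(4601/193) = (162/193)   [reduce mod 193]
162 = 2^1·81; (2/193) = +1 since 193 mod 8 = 1, so (162/193) = (+1)^1·(81/193); sign now -1
reciprocity: (81/193) = +1·(193/81) since 81 mod 4 = 1, 193 mod 4 = 1; sign now -1
(193/81) = (31/81)   [reduce mod 81]
reciprocity: (31/81) = +1·(81/31) since 31 mod 4 = 3, 81 mod 4 = 1; sign now -1
(81/31) = (19/31)   [reduce mod 31]
reciprocity: (19/31) = -1·(31/19) since 19 mod 4 = 3, 31 mod 4 = 3; sign now +1
(31/19) = (12/19)   [reduce mod 19]
12 = 2^2·3; (2/19) = -1 since 19 mod 8 = 3, so (12/19) = (-1)^2·(3/19); sign now +1
reciprocity: (3/19) = -1·(19/3) since 3 mod 4 = 3, 19 mod 4 = 3; sign now -1
(19/3) = (1/3)   [reduce mod 3]
(1/3) = 1; final value = sign = -1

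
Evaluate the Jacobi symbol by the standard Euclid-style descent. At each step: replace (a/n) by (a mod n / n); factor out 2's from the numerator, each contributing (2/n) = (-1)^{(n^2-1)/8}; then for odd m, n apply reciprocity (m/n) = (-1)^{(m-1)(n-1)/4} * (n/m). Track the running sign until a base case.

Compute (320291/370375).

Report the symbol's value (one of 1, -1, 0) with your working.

1

reciprocity: (320291/370375) = -1·(370375/320291) since 320291 mod 4 = 3, 370375 mod 4 = 3; sign now -1
(370375/320291) = (50084/320291)   [reduce mod 320291]
50084 = 2^2·12521; (2/320291) = -1 since 320291 mod 8 = 3, so (50084/320291) = (-1)^2·(12521/320291); sign now -1
reciprocity: (12521/320291) = +1·(320291/12521) since 12521 mod 4 = 1, 320291 mod 4 = 3; sign now -1
(320291/12521) = (7266/12521)   [reduce mod 12521]
7266 = 2^1·3633; (2/12521) = +1 since 12521 mod 8 = 1, so (7266/12521) = (+1)^1·(3633/12521); sign now -1
reciprocity: (3633/12521) = +1·(12521/3633) since 3633 mod 4 = 1, 12521 mod 4 = 1; sign now -1
(12521/3633) = (1622/3633)   [reduce mod 3633]
1622 = 2^1·811; (2/3633) = +1 since 3633 mod 8 = 1, so (1622/3633) = (+1)^1·(811/3633); sign now -1
reciprocity: (811/3633) = +1·(3633/811) since 811 mod 4 = 3, 3633 mod 4 = 1; sign now -1
(3633/811) = (389/811)   [reduce mod 811]
reciprocity: (389/811) = +1·(811/389) since 389 mod 4 = 1, 811 mod 4 = 3; sign now -1
(811/389) = (33/389)   [reduce mod 389]
reciprocity: (33/389) = +1·(389/33) since 33 mod 4 = 1, 389 mod 4 = 1; sign now -1
(389/33) = (26/33)   [reduce mod 33]
26 = 2^1·13; (2/33) = +1 since 33 mod 8 = 1, so (26/33) = (+1)^1·(13/33); sign now -1
reciprocity: (13/33) = +1·(33/13) since 13 mod 4 = 1, 33 mod 4 = 1; sign now -1
(33/13) = (7/13)   [reduce mod 13]
reciprocity: (7/13) = +1·(13/7) since 7 mod 4 = 3, 13 mod 4 = 1; sign now -1
(13/7) = (6/7)   [reduce mod 7]
6 = 2^1·3; (2/7) = +1 since 7 mod 8 = 7, so (6/7) = (+1)^1·(3/7); sign now -1
reciprocity: (3/7) = -1·(7/3) since 3 mod 4 = 3, 7 mod 4 = 3; sign now +1
(7/3) = (1/3)   [reduce mod 3]
(1/3) = 1; final value = sign = +1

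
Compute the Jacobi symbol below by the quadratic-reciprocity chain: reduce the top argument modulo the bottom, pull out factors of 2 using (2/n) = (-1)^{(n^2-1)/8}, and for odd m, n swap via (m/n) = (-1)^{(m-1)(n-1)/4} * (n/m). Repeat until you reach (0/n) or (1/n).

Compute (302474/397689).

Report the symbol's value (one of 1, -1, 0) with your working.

-1

302474 = 2^1·151237; (2/397689) = +1 since 397689 mod 8 = 1, so (302474/397689) = (+1)^1·(151237/397689); sign now +1
reciprocity: (151237/397689) = +1·(397689/151237) since 151237 mod 4 = 1, 397689 mod 4 = 1; sign now +1
(397689/151237) = (95215/151237)   [reduce mod 151237]
reciprocity: (95215/151237) = +1·(151237/95215) since 95215 mod 4 = 3, 151237 mod 4 = 1; sign now +1
(151237/95215) = (56022/95215)   [reduce mod 95215]
56022 = 2^1·28011; (2/95215) = +1 since 95215 mod 8 = 7, so (56022/95215) = (+1)^1·(28011/95215); sign now +1
reciprocity: (28011/95215) = -1·(95215/28011) since 28011 mod 4 = 3, 95215 mod 4 = 3; sign now -1
(95215/28011) = (11182/28011)   [reduce mod 28011]
11182 = 2^1·5591; (2/28011) = -1 since 28011 mod 8 = 3, so (11182/28011) = (-1)^1·(5591/28011); sign now +1
reciprocity: (5591/28011) = -1·(28011/5591) since 5591 mod 4 = 3, 28011 mod 4 = 3; sign now -1
(28011/5591) = (56/5591)   [reduce mod 5591]
56 = 2^3·7; (2/5591) = +1 since 5591 mod 8 = 7, so (56/5591) = (+1)^3·(7/5591); sign now -1
reciprocity: (7/5591) = -1·(5591/7) since 7 mod 4 = 3, 5591 mod 4 = 3; sign now +1
(5591/7) = (5/7)   [reduce mod 7]
reciprocity: (5/7) = +1·(7/5) since 5 mod 4 = 1, 7 mod 4 = 3; sign now +1
(7/5) = (2/5)   [reduce mod 5]
2 = 2^1·1; (2/5) = -1 since 5 mod 8 = 5, so (2/5) = (-1)^1·(1/5); sign now -1
(1/5) = 1; final value = sign = -1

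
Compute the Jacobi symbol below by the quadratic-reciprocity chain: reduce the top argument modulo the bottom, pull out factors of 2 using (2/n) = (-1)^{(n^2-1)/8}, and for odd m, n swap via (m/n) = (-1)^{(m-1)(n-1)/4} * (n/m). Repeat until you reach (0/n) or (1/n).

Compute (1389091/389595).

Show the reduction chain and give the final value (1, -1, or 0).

-1

(1389091/389595): 1389091 mod 389595 = 220306, so (1389091/389595) = (220306/389595)
factor out 2^1: 220306 = 2^1·110153; with 389595 mod 8 = 3, (2/389595) = -1; sign now -1; continue with (110153/389595)
flip (110153/389595) -> (389595/110153): both odd, 110153 mod 4 = 1, 389595 mod 4 = 3, so the flip contributes +1; sign now -1
(389595/110153): 389595 mod 110153 = 59136, so (389595/110153) = (59136/110153)
factor out 2^8: 59136 = 2^8·231; with 110153 mod 8 = 1, (2/110153) = +1; sign now -1; continue with (231/110153)
flip (231/110153) -> (110153/231): both odd, 231 mod 4 = 3, 110153 mod 4 = 1, so the flip contributes +1; sign now -1
(110153/231): 110153 mod 231 = 197, so (110153/231) = (197/231)
flip (197/231) -> (231/197): both odd, 197 mod 4 = 1, 231 mod 4 = 3, so the flip contributes +1; sign now -1
(231/197): 231 mod 197 = 34, so (231/197) = (34/197)
factor out 2^1: 34 = 2^1·17; with 197 mod 8 = 5, (2/197) = -1; sign now +1; continue with (17/197)
flip (17/197) -> (197/17): both odd, 17 mod 4 = 1, 197 mod 4 = 1, so the flip contributes +1; sign now +1
(197/17): 197 mod 17 = 10, so (197/17) = (10/17)
factor out 2^1: 10 = 2^1·5; with 17 mod 8 = 1, (2/17) = +1; sign now +1; continue with (5/17)
flip (5/17) -> (17/5): both odd, 5 mod 4 = 1, 17 mod 4 = 1, so the flip contributes +1; sign now +1
(17/5): 17 mod 5 = 2, so (17/5) = (2/5)
factor out 2^1: 2 = 2^1·1; with 5 mod 8 = 5, (2/5) = -1; sign now -1; continue with (1/5)
reached (1/5) = 1, so the symbol is -1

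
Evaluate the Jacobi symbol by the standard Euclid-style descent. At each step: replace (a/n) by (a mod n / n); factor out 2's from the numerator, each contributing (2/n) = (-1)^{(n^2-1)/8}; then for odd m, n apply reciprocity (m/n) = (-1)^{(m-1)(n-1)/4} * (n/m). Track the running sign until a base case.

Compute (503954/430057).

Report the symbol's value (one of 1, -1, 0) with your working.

(503954/430057) = (73897/430057)   [reduce mod 430057]
reciprocity: (73897/430057) = +1·(430057/73897) since 73897 mod 4 = 1, 430057 mod 4 = 1; sign now +1
(430057/73897) = (60572/73897)   [reduce mod 73897]
60572 = 2^2·15143; (2/73897) = +1 since 73897 mod 8 = 1, so (60572/73897) = (+1)^2·(15143/73897); sign now +1
reciprocity: (15143/73897) = +1·(73897/15143) since 15143 mod 4 = 3, 73897 mod 4 = 1; sign now +1
(73897/15143) = (13325/15143)   [reduce mod 15143]
reciprocity: (13325/15143) = +1·(15143/13325) since 13325 mod 4 = 1, 15143 mod 4 = 3; sign now +1
(15143/13325) = (1818/13325)   [reduce mod 13325]
1818 = 2^1·909; (2/13325) = -1 since 13325 mod 8 = 5, so (1818/13325) = (-1)^1·(909/13325); sign now -1
reciprocity: (909/13325) = +1·(13325/909) since 909 mod 4 = 1, 13325 mod 4 = 1; sign now -1
(13325/909) = (599/909)   [reduce mod 909]
reciprocity: (599/909) = +1·(909/599) since 599 mod 4 = 3, 909 mod 4 = 1; sign now -1
(909/599) = (310/599)   [reduce mod 599]
310 = 2^1·155; (2/599) = +1 since 599 mod 8 = 7, so (310/599) = (+1)^1·(155/599); sign now -1
reciprocity: (155/599) = -1·(599/155) since 155 mod 4 = 3, 599 mod 4 = 3; sign now +1
(599/155) = (134/155)   [reduce mod 155]
134 = 2^1·67; (2/155) = -1 since 155 mod 8 = 3, so (134/155) = (-1)^1·(67/155); sign now -1
reciprocity: (67/155) = -1·(155/67) since 67 mod 4 = 3, 155 mod 4 = 3; sign now +1
(155/67) = (21/67)   [reduce mod 67]
reciprocity: (21/67) = +1·(67/21) since 21 mod 4 = 1, 67 mod 4 = 3; sign now +1
(67/21) = (4/21)   [reduce mod 21]
4 = 2^2·1; (2/21) = -1 since 21 mod 8 = 5, so (4/21) = (-1)^2·(1/21); sign now +1
(1/21) = 1; final value = sign = +1

1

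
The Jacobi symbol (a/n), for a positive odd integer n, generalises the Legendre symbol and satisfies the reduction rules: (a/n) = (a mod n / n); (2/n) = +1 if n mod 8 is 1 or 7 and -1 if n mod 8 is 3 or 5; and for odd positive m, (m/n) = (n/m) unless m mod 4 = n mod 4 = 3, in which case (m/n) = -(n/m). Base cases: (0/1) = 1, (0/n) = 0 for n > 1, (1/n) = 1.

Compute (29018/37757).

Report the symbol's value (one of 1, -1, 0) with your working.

factor out 2^1: 29018 = 2^1·14509; with 37757 mod 8 = 5, (2/37757) = -1; sign now -1; continue with (14509/37757)
flip (14509/37757) -> (37757/14509): both odd, 14509 mod 4 = 1, 37757 mod 4 = 1, so the flip contributes +1; sign now -1
(37757/14509): 37757 mod 14509 = 8739, so (37757/14509) = (8739/14509)
flip (8739/14509) -> (14509/8739): both odd, 8739 mod 4 = 3, 14509 mod 4 = 1, so the flip contributes +1; sign now -1
(14509/8739): 14509 mod 8739 = 5770, so (14509/8739) = (5770/8739)
factor out 2^1: 5770 = 2^1·2885; with 8739 mod 8 = 3, (2/8739) = -1; sign now +1; continue with (2885/8739)
flip (2885/8739) -> (8739/2885): both odd, 2885 mod 4 = 1, 8739 mod 4 = 3, so the flip contributes +1; sign now +1
(8739/2885): 8739 mod 2885 = 84, so (8739/2885) = (84/2885)
factor out 2^2: 84 = 2^2·21; with 2885 mod 8 = 5, (2/2885) = -1; sign now +1; continue with (21/2885)
flip (21/2885) -> (2885/21): both odd, 21 mod 4 = 1, 2885 mod 4 = 1, so the flip contributes +1; sign now +1
(2885/21): 2885 mod 21 = 8, so (2885/21) = (8/21)
factor out 2^3: 8 = 2^3·1; with 21 mod 8 = 5, (2/21) = -1; sign now -1; continue with (1/21)
reached (1/21) = 1, so the symbol is -1

-1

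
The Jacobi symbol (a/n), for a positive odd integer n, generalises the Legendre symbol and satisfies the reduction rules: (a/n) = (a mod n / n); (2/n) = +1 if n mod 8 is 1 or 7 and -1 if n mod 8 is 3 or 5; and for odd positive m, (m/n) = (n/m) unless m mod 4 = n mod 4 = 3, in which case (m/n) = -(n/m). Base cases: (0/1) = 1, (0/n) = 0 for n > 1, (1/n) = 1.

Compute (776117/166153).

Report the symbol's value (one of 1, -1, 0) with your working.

1

(776117/166153) = (111505/166153)   [reduce mod 166153]
reciprocity: (111505/166153) = +1·(166153/111505) since 111505 mod 4 = 1, 166153 mod 4 = 1; sign now +1
(166153/111505) = (54648/111505)   [reduce mod 111505]
54648 = 2^3·6831; (2/111505) = +1 since 111505 mod 8 = 1, so (54648/111505) = (+1)^3·(6831/111505); sign now +1
reciprocity: (6831/111505) = +1·(111505/6831) since 6831 mod 4 = 3, 111505 mod 4 = 1; sign now +1
(111505/6831) = (2209/6831)   [reduce mod 6831]
reciprocity: (2209/6831) = +1·(6831/2209) since 2209 mod 4 = 1, 6831 mod 4 = 3; sign now +1
(6831/2209) = (204/2209)   [reduce mod 2209]
204 = 2^2·51; (2/2209) = +1 since 2209 mod 8 = 1, so (204/2209) = (+1)^2·(51/2209); sign now +1
reciprocity: (51/2209) = +1·(2209/51) since 51 mod 4 = 3, 2209 mod 4 = 1; sign now +1
(2209/51) = (16/51)   [reduce mod 51]
16 = 2^4·1; (2/51) = -1 since 51 mod 8 = 3, so (16/51) = (-1)^4·(1/51); sign now +1
(1/51) = 1; final value = sign = +1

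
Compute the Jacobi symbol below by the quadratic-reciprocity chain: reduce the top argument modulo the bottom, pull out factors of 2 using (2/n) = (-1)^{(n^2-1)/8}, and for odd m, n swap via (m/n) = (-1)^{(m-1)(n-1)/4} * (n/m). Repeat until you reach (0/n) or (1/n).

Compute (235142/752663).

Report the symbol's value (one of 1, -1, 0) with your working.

1

factor out 2^1: 235142 = 2^1·117571; with 752663 mod 8 = 7, (2/752663) = +1; sign now +1; continue with (117571/752663)
flip (117571/752663) -> (752663/117571): both odd, 117571 mod 4 = 3, 752663 mod 4 = 3, so the flip contributes -1; sign now -1
(752663/117571): 752663 mod 117571 = 47237, so (752663/117571) = (47237/117571)
flip (47237/117571) -> (117571/47237): both odd, 47237 mod 4 = 1, 117571 mod 4 = 3, so the flip contributes +1; sign now -1
(117571/47237): 117571 mod 47237 = 23097, so (117571/47237) = (23097/47237)
flip (23097/47237) -> (47237/23097): both odd, 23097 mod 4 = 1, 47237 mod 4 = 1, so the flip contributes +1; sign now -1
(47237/23097): 47237 mod 23097 = 1043, so (47237/23097) = (1043/23097)
flip (1043/23097) -> (23097/1043): both odd, 1043 mod 4 = 3, 23097 mod 4 = 1, so the flip contributes +1; sign now -1
(23097/1043): 23097 mod 1043 = 151, so (23097/1043) = (151/1043)
flip (151/1043) -> (1043/151): both odd, 151 mod 4 = 3, 1043 mod 4 = 3, so the flip contributes -1; sign now +1
(1043/151): 1043 mod 151 = 137, so (1043/151) = (137/151)
flip (137/151) -> (151/137): both odd, 137 mod 4 = 1, 151 mod 4 = 3, so the flip contributes +1; sign now +1
(151/137): 151 mod 137 = 14, so (151/137) = (14/137)
factor out 2^1: 14 = 2^1·7; with 137 mod 8 = 1, (2/137) = +1; sign now +1; continue with (7/137)
flip (7/137) -> (137/7): both odd, 7 mod 4 = 3, 137 mod 4 = 1, so the flip contributes +1; sign now +1
(137/7): 137 mod 7 = 4, so (137/7) = (4/7)
factor out 2^2: 4 = 2^2·1; with 7 mod 8 = 7, (2/7) = +1; sign now +1; continue with (1/7)
reached (1/7) = 1, so the symbol is +1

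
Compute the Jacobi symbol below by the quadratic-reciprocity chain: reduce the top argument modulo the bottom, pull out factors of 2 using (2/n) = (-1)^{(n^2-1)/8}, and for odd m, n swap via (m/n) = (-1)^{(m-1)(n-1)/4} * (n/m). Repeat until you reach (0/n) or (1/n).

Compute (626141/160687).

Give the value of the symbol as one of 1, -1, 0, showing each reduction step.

(626141/160687): 626141 mod 160687 = 144080, so (626141/160687) = (144080/160687)
factor out 2^4: 144080 = 2^4·9005; with 160687 mod 8 = 7, (2/160687) = +1; sign now +1; continue with (9005/160687)
flip (9005/160687) -> (160687/9005): both odd, 9005 mod 4 = 1, 160687 mod 4 = 3, so the flip contributes +1; sign now +1
(160687/9005): 160687 mod 9005 = 7602, so (160687/9005) = (7602/9005)
factor out 2^1: 7602 = 2^1·3801; with 9005 mod 8 = 5, (2/9005) = -1; sign now -1; continue with (3801/9005)
flip (3801/9005) -> (9005/3801): both odd, 3801 mod 4 = 1, 9005 mod 4 = 1, so the flip contributes +1; sign now -1
(9005/3801): 9005 mod 3801 = 1403, so (9005/3801) = (1403/3801)
flip (1403/3801) -> (3801/1403): both odd, 1403 mod 4 = 3, 3801 mod 4 = 1, so the flip contributes +1; sign now -1
(3801/1403): 3801 mod 1403 = 995, so (3801/1403) = (995/1403)
flip (995/1403) -> (1403/995): both odd, 995 mod 4 = 3, 1403 mod 4 = 3, so the flip contributes -1; sign now +1
(1403/995): 1403 mod 995 = 408, so (1403/995) = (408/995)
factor out 2^3: 408 = 2^3·51; with 995 mod 8 = 3, (2/995) = -1; sign now -1; continue with (51/995)
flip (51/995) -> (995/51): both odd, 51 mod 4 = 3, 995 mod 4 = 3, so the flip contributes -1; sign now +1
(995/51): 995 mod 51 = 26, so (995/51) = (26/51)
factor out 2^1: 26 = 2^1·13; with 51 mod 8 = 3, (2/51) = -1; sign now -1; continue with (13/51)
flip (13/51) -> (51/13): both odd, 13 mod 4 = 1, 51 mod 4 = 3, so the flip contributes +1; sign now -1
(51/13): 51 mod 13 = 12, so (51/13) = (12/13)
factor out 2^2: 12 = 2^2·3; with 13 mod 8 = 5, (2/13) = -1; sign now -1; continue with (3/13)
flip (3/13) -> (13/3): both odd, 3 mod 4 = 3, 13 mod 4 = 1, so the flip contributes +1; sign now -1
(13/3): 13 mod 3 = 1, so (13/3) = (1/3)
reached (1/3) = 1, so the symbol is -1

-1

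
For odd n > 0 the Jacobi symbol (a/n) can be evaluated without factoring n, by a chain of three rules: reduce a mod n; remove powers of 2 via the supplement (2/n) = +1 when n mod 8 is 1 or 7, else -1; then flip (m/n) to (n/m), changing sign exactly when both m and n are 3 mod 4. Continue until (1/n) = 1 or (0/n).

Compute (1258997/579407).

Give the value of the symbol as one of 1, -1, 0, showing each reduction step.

-1

(1258997/579407) = (100183/579407)   [reduce mod 579407]
reciprocity: (100183/579407) = -1·(579407/100183) since 100183 mod 4 = 3, 579407 mod 4 = 3; sign now -1
(579407/100183) = (78492/100183)   [reduce mod 100183]
78492 = 2^2·19623; (2/100183) = +1 since 100183 mod 8 = 7, so (78492/100183) = (+1)^2·(19623/100183); sign now -1
reciprocity: (19623/100183) = -1·(100183/19623) since 19623 mod 4 = 3, 100183 mod 4 = 3; sign now +1
(100183/19623) = (2068/19623)   [reduce mod 19623]
2068 = 2^2·517; (2/19623) = +1 since 19623 mod 8 = 7, so (2068/19623) = (+1)^2·(517/19623); sign now +1
reciprocity: (517/19623) = +1·(19623/517) since 517 mod 4 = 1, 19623 mod 4 = 3; sign now +1
(19623/517) = (494/517)   [reduce mod 517]
494 = 2^1·247; (2/517) = -1 since 517 mod 8 = 5, so (494/517) = (-1)^1·(247/517); sign now -1
reciprocity: (247/517) = +1·(517/247) since 247 mod 4 = 3, 517 mod 4 = 1; sign now -1
(517/247) = (23/247)   [reduce mod 247]
reciprocity: (23/247) = -1·(247/23) since 23 mod 4 = 3, 247 mod 4 = 3; sign now +1
(247/23) = (17/23)   [reduce mod 23]
reciprocity: (17/23) = +1·(23/17) since 17 mod 4 = 1, 23 mod 4 = 3; sign now +1
(23/17) = (6/17)   [reduce mod 17]
6 = 2^1·3; (2/17) = +1 since 17 mod 8 = 1, so (6/17) = (+1)^1·(3/17); sign now +1
reciprocity: (3/17) = +1·(17/3) since 3 mod 4 = 3, 17 mod 4 = 1; sign now +1
(17/3) = (2/3)   [reduce mod 3]
2 = 2^1·1; (2/3) = -1 since 3 mod 8 = 3, so (2/3) = (-1)^1·(1/3); sign now -1
(1/3) = 1; final value = sign = -1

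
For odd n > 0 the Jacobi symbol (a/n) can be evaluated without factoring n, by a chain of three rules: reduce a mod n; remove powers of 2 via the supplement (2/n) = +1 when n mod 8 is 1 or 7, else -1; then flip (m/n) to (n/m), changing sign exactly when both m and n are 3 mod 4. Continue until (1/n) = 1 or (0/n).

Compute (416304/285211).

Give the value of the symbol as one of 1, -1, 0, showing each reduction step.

(416304/285211): 416304 mod 285211 = 131093, so (416304/285211) = (131093/285211)
flip (131093/285211) -> (285211/131093): both odd, 131093 mod 4 = 1, 285211 mod 4 = 3, so the flip contributes +1; sign now +1
(285211/131093): 285211 mod 131093 = 23025, so (285211/131093) = (23025/131093)
flip (23025/131093) -> (131093/23025): both odd, 23025 mod 4 = 1, 131093 mod 4 = 1, so the flip contributes +1; sign now +1
(131093/23025): 131093 mod 23025 = 15968, so (131093/23025) = (15968/23025)
factor out 2^5: 15968 = 2^5·499; with 23025 mod 8 = 1, (2/23025) = +1; sign now +1; continue with (499/23025)
flip (499/23025) -> (23025/499): both odd, 499 mod 4 = 3, 23025 mod 4 = 1, so the flip contributes +1; sign now +1
(23025/499): 23025 mod 499 = 71, so (23025/499) = (71/499)
flip (71/499) -> (499/71): both odd, 71 mod 4 = 3, 499 mod 4 = 3, so the flip contributes -1; sign now -1
(499/71): 499 mod 71 = 2, so (499/71) = (2/71)
factor out 2^1: 2 = 2^1·1; with 71 mod 8 = 7, (2/71) = +1; sign now -1; continue with (1/71)
reached (1/71) = 1, so the symbol is -1

-1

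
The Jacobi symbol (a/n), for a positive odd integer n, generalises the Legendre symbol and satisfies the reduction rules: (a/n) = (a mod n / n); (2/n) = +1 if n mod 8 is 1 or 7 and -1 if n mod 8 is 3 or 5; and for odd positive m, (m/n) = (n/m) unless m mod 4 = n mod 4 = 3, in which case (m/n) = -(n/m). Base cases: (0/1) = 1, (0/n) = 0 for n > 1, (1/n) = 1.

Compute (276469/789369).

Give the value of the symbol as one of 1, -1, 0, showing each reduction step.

1

flip (276469/789369) -> (789369/276469): both odd, 276469 mod 4 = 1, 789369 mod 4 = 1, so the flip contributes +1; sign now +1
(789369/276469): 789369 mod 276469 = 236431, so (789369/276469) = (236431/276469)
flip (236431/276469) -> (276469/236431): both odd, 236431 mod 4 = 3, 276469 mod 4 = 1, so the flip contributes +1; sign now +1
(276469/236431): 276469 mod 236431 = 40038, so (276469/236431) = (40038/236431)
factor out 2^1: 40038 = 2^1·20019; with 236431 mod 8 = 7, (2/236431) = +1; sign now +1; continue with (20019/236431)
flip (20019/236431) -> (236431/20019): both odd, 20019 mod 4 = 3, 236431 mod 4 = 3, so the flip contributes -1; sign now -1
(236431/20019): 236431 mod 20019 = 16222, so (236431/20019) = (16222/20019)
factor out 2^1: 16222 = 2^1·8111; with 20019 mod 8 = 3, (2/20019) = -1; sign now +1; continue with (8111/20019)
flip (8111/20019) -> (20019/8111): both odd, 8111 mod 4 = 3, 20019 mod 4 = 3, so the flip contributes -1; sign now -1
(20019/8111): 20019 mod 8111 = 3797, so (20019/8111) = (3797/8111)
flip (3797/8111) -> (8111/3797): both odd, 3797 mod 4 = 1, 8111 mod 4 = 3, so the flip contributes +1; sign now -1
(8111/3797): 8111 mod 3797 = 517, so (8111/3797) = (517/3797)
flip (517/3797) -> (3797/517): both odd, 517 mod 4 = 1, 3797 mod 4 = 1, so the flip contributes +1; sign now -1
(3797/517): 3797 mod 517 = 178, so (3797/517) = (178/517)
factor out 2^1: 178 = 2^1·89; with 517 mod 8 = 5, (2/517) = -1; sign now +1; continue with (89/517)
flip (89/517) -> (517/89): both odd, 89 mod 4 = 1, 517 mod 4 = 1, so the flip contributes +1; sign now +1
(517/89): 517 mod 89 = 72, so (517/89) = (72/89)
factor out 2^3: 72 = 2^3·9; with 89 mod 8 = 1, (2/89) = +1; sign now +1; continue with (9/89)
flip (9/89) -> (89/9): both odd, 9 mod 4 = 1, 89 mod 4 = 1, so the flip contributes +1; sign now +1
(89/9): 89 mod 9 = 8, so (89/9) = (8/9)
factor out 2^3: 8 = 2^3·1; with 9 mod 8 = 1, (2/9) = +1; sign now +1; continue with (1/9)
reached (1/9) = 1, so the symbol is +1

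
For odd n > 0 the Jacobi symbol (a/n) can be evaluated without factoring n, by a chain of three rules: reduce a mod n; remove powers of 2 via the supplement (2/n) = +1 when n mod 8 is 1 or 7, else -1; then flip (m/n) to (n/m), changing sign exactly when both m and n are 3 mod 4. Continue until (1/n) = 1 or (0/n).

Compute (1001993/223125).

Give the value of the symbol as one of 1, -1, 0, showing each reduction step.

1

(1001993/223125): 1001993 mod 223125 = 109493, so (1001993/223125) = (109493/223125)
flip (109493/223125) -> (223125/109493): both odd, 109493 mod 4 = 1, 223125 mod 4 = 1, so the flip contributes +1; sign now +1
(223125/109493): 223125 mod 109493 = 4139, so (223125/109493) = (4139/109493)
flip (4139/109493) -> (109493/4139): both odd, 4139 mod 4 = 3, 109493 mod 4 = 1, so the flip contributes +1; sign now +1
(109493/4139): 109493 mod 4139 = 1879, so (109493/4139) = (1879/4139)
flip (1879/4139) -> (4139/1879): both odd, 1879 mod 4 = 3, 4139 mod 4 = 3, so the flip contributes -1; sign now -1
(4139/1879): 4139 mod 1879 = 381, so (4139/1879) = (381/1879)
flip (381/1879) -> (1879/381): both odd, 381 mod 4 = 1, 1879 mod 4 = 3, so the flip contributes +1; sign now -1
(1879/381): 1879 mod 381 = 355, so (1879/381) = (355/381)
flip (355/381) -> (381/355): both odd, 355 mod 4 = 3, 381 mod 4 = 1, so the flip contributes +1; sign now -1
(381/355): 381 mod 355 = 26, so (381/355) = (26/355)
factor out 2^1: 26 = 2^1·13; with 355 mod 8 = 3, (2/355) = -1; sign now +1; continue with (13/355)
flip (13/355) -> (355/13): both odd, 13 mod 4 = 1, 355 mod 4 = 3, so the flip contributes +1; sign now +1
(355/13): 355 mod 13 = 4, so (355/13) = (4/13)
factor out 2^2: 4 = 2^2·1; with 13 mod 8 = 5, (2/13) = -1; sign now +1; continue with (1/13)
reached (1/13) = 1, so the symbol is +1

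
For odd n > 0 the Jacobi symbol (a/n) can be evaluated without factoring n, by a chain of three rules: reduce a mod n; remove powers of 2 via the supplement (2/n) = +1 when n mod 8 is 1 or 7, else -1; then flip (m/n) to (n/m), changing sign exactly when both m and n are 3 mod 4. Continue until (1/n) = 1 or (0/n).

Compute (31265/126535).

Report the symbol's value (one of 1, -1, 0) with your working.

0

flip (31265/126535) -> (126535/31265): both odd, 31265 mod 4 = 1, 126535 mod 4 = 3, so the flip contributes +1; sign now +1
(126535/31265): 126535 mod 31265 = 1475, so (126535/31265) = (1475/31265)
flip (1475/31265) -> (31265/1475): both odd, 1475 mod 4 = 3, 31265 mod 4 = 1, so the flip contributes +1; sign now +1
(31265/1475): 31265 mod 1475 = 290, so (31265/1475) = (290/1475)
factor out 2^1: 290 = 2^1·145; with 1475 mod 8 = 3, (2/1475) = -1; sign now -1; continue with (145/1475)
flip (145/1475) -> (1475/145): both odd, 145 mod 4 = 1, 1475 mod 4 = 3, so the flip contributes +1; sign now -1
(1475/145): 1475 mod 145 = 25, so (1475/145) = (25/145)
flip (25/145) -> (145/25): both odd, 25 mod 4 = 1, 145 mod 4 = 1, so the flip contributes +1; sign now -1
(145/25): 145 mod 25 = 20, so (145/25) = (20/25)
factor out 2^2: 20 = 2^2·5; with 25 mod 8 = 1, (2/25) = +1; sign now -1; continue with (5/25)
flip (5/25) -> (25/5): both odd, 5 mod 4 = 1, 25 mod 4 = 1, so the flip contributes +1; sign now -1
(25/5): 25 mod 5 = 0, so (25/5) = (0/5)
reached (0/5); gcd(a, n) > 1, so (0/5) = 0 and the symbol is 0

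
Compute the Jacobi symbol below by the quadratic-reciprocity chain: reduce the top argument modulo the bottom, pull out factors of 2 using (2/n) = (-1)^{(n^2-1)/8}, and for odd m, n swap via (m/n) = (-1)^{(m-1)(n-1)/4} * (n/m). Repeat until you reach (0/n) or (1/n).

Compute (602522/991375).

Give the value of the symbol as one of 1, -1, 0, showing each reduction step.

-1

602522 = 2^1·301261; (2/991375) = +1 since 991375 mod 8 = 7, so (602522/991375) = (+1)^1·(301261/991375); sign now +1
reciprocity: (301261/991375) = +1·(991375/301261) since 301261 mod 4 = 1, 991375 mod 4 = 3; sign now +1
(991375/301261) = (87592/301261)   [reduce mod 301261]
87592 = 2^3·10949; (2/301261) = -1 since 301261 mod 8 = 5, so (87592/301261) = (-1)^3·(10949/301261); sign now -1
reciprocity: (10949/301261) = +1·(301261/10949) since 10949 mod 4 = 1, 301261 mod 4 = 1; sign now -1
(301261/10949) = (5638/10949)   [reduce mod 10949]
5638 = 2^1·2819; (2/10949) = -1 since 10949 mod 8 = 5, so (5638/10949) = (-1)^1·(2819/10949); sign now +1
reciprocity: (2819/10949) = +1·(10949/2819) since 2819 mod 4 = 3, 10949 mod 4 = 1; sign now +1
(10949/2819) = (2492/2819)   [reduce mod 2819]
2492 = 2^2·623; (2/2819) = -1 since 2819 mod 8 = 3, so (2492/2819) = (-1)^2·(623/2819); sign now +1
reciprocity: (623/2819) = -1·(2819/623) since 623 mod 4 = 3, 2819 mod 4 = 3; sign now -1
(2819/623) = (327/623)   [reduce mod 623]
reciprocity: (327/623) = -1·(623/327) since 327 mod 4 = 3, 623 mod 4 = 3; sign now +1
(623/327) = (296/327)   [reduce mod 327]
296 = 2^3·37; (2/327) = +1 since 327 mod 8 = 7, so (296/327) = (+1)^3·(37/327); sign now +1
reciprocity: (37/327) = +1·(327/37) since 37 mod 4 = 1, 327 mod 4 = 3; sign now +1
(327/37) = (31/37)   [reduce mod 37]
reciprocity: (31/37) = +1·(37/31) since 31 mod 4 = 3, 37 mod 4 = 1; sign now +1
(37/31) = (6/31)   [reduce mod 31]
6 = 2^1·3; (2/31) = +1 since 31 mod 8 = 7, so (6/31) = (+1)^1·(3/31); sign now +1
reciprocity: (3/31) = -1·(31/3) since 3 mod 4 = 3, 31 mod 4 = 3; sign now -1
(31/3) = (1/3)   [reduce mod 3]
(1/3) = 1; final value = sign = -1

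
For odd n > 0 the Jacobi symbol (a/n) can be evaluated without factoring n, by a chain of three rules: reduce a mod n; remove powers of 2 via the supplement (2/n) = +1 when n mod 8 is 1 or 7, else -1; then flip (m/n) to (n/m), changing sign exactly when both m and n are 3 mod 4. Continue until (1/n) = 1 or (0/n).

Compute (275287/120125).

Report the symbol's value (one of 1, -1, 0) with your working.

(275287/120125) = (35037/120125)   [reduce mod 120125]
reciprocity: (35037/120125) = +1·(120125/35037) since 35037 mod 4 = 1, 120125 mod 4 = 1; sign now +1
(120125/35037) = (15014/35037)   [reduce mod 35037]
15014 = 2^1·7507; (2/35037) = -1 since 35037 mod 8 = 5, so (15014/35037) = (-1)^1·(7507/35037); sign now -1
reciprocity: (7507/35037) = +1·(35037/7507) since 7507 mod 4 = 3, 35037 mod 4 = 1; sign now -1
(35037/7507) = (5009/7507)   [reduce mod 7507]
reciprocity: (5009/7507) = +1·(7507/5009) since 5009 mod 4 = 1, 7507 mod 4 = 3; sign now -1
(7507/5009) = (2498/5009)   [reduce mod 5009]
2498 = 2^1·1249; (2/5009) = +1 since 5009 mod 8 = 1, so (2498/5009) = (+1)^1·(1249/5009); sign now -1
reciprocity: (1249/5009) = +1·(5009/1249) since 1249 mod 4 = 1, 5009 mod 4 = 1; sign now -1
(5009/1249) = (13/1249)   [reduce mod 1249]
reciprocity: (13/1249) = +1·(1249/13) since 13 mod 4 = 1, 1249 mod 4 = 1; sign now -1
(1249/13) = (1/13)   [reduce mod 13]
(1/13) = 1; final value = sign = -1

-1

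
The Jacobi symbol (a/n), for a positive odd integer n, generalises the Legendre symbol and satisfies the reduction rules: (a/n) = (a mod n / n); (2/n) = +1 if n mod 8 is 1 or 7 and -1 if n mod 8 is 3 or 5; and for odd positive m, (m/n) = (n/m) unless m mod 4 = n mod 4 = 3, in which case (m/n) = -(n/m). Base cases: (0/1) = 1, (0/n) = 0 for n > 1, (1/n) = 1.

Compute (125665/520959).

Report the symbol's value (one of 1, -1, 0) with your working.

reciprocity: (125665/520959) = +1·(520959/125665) since 125665 mod 4 = 1, 520959 mod 4 = 3; sign now +1
(520959/125665) = (18299/125665)   [reduce mod 125665]
reciprocity: (18299/125665) = +1·(125665/18299) since 18299 mod 4 = 3, 125665 mod 4 = 1; sign now +1
(125665/18299) = (15871/18299)   [reduce mod 18299]
reciprocity: (15871/18299) = -1·(18299/15871) since 15871 mod 4 = 3, 18299 mod 4 = 3; sign now -1
(18299/15871) = (2428/15871)   [reduce mod 15871]
2428 = 2^2·607; (2/15871) = +1 since 15871 mod 8 = 7, so (2428/15871) = (+1)^2·(607/15871); sign now -1
reciprocity: (607/15871) = -1·(15871/607) since 607 mod 4 = 3, 15871 mod 4 = 3; sign now +1
(15871/607) = (89/607)   [reduce mod 607]
reciprocity: (89/607) = +1·(607/89) since 89 mod 4 = 1, 607 mod 4 = 3; sign now +1
(607/89) = (73/89)   [reduce mod 89]
reciprocity: (73/89) = +1·(89/73) since 73 mod 4 = 1, 89 mod 4 = 1; sign now +1
(89/73) = (16/73)   [reduce mod 73]
16 = 2^4·1; (2/73) = +1 since 73 mod 8 = 1, so (16/73) = (+1)^4·(1/73); sign now +1
(1/73) = 1; final value = sign = +1

1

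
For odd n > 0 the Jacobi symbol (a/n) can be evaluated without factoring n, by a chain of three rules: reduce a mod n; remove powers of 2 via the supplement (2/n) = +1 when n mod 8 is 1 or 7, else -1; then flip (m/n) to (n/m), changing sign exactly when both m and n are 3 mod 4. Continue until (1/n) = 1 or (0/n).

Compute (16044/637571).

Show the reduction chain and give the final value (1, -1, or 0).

factor out 2^2: 16044 = 2^2·4011; with 637571 mod 8 = 3, (2/637571) = -1; sign now +1; continue with (4011/637571)
flip (4011/637571) -> (637571/4011): both odd, 4011 mod 4 = 3, 637571 mod 4 = 3, so the flip contributes -1; sign now -1
(637571/4011): 637571 mod 4011 = 3833, so (637571/4011) = (3833/4011)
flip (3833/4011) -> (4011/3833): both odd, 3833 mod 4 = 1, 4011 mod 4 = 3, so the flip contributes +1; sign now -1
(4011/3833): 4011 mod 3833 = 178, so (4011/3833) = (178/3833)
factor out 2^1: 178 = 2^1·89; with 3833 mod 8 = 1, (2/3833) = +1; sign now -1; continue with (89/3833)
flip (89/3833) -> (3833/89): both odd, 89 mod 4 = 1, 3833 mod 4 = 1, so the flip contributes +1; sign now -1
(3833/89): 3833 mod 89 = 6, so (3833/89) = (6/89)
factor out 2^1: 6 = 2^1·3; with 89 mod 8 = 1, (2/89) = +1; sign now -1; continue with (3/89)
flip (3/89) -> (89/3): both odd, 3 mod 4 = 3, 89 mod 4 = 1, so the flip contributes +1; sign now -1
(89/3): 89 mod 3 = 2, so (89/3) = (2/3)
factor out 2^1: 2 = 2^1·1; with 3 mod 8 = 3, (2/3) = -1; sign now +1; continue with (1/3)
reached (1/3) = 1, so the symbol is +1

1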